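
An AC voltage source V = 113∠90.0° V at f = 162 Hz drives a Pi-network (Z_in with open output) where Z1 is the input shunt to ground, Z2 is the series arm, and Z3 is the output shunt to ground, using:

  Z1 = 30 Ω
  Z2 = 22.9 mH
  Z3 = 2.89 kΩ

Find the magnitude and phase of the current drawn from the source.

Step 1 — Angular frequency: ω = 2π·f = 2π·162 = 1018 rad/s.
Step 2 — Component impedances:
  Z1: Z = R = 30 Ω
  Z2: Z = jωL = j·1018·0.0229 = 0 + j23.31 Ω
  Z3: Z = R = 2890 Ω
Step 3 — With open output, the series arm Z2 and the output shunt Z3 appear in series to ground: Z2 + Z3 = 2890 + j23.31 Ω.
Step 4 — Parallel with input shunt Z1: Z_in = Z1 || (Z2 + Z3) = 29.69 + j0.00246 Ω = 29.69∠0.0° Ω.
Step 5 — Source phasor: V = 113∠90.0° V = 0 + j113 V.
Step 6 — Ohm's law: I = V / Z_total = (0 + j113) / (29.69 + j0.00246) = 0.0003153 + j3.806 A.
Step 7 — Convert to polar: |I| = 3.806 A, ∠I = 90.0°.

I = 3.806∠90.0° A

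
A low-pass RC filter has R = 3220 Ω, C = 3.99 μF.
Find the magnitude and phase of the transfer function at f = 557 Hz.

Step 1 — Angular frequency: ω = 2π·557 = 3500 rad/s.
Step 2 — Transfer function: H(jω) = 1/(1 + jωRC).
Step 3 — Denominator: 1 + jωRC = 1 + j·3500·3220·3.99e-06 = 1 + j44.96.
Step 4 — H = 0.0004944 - j0.02223.
Step 5 — Magnitude: |H| = 0.02223 (-33.1 dB); phase: φ = -88.7°.

|H| = 0.02223 (-33.1 dB), φ = -88.7°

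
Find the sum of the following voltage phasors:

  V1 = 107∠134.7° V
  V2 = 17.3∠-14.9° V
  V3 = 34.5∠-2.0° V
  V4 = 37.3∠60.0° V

Step 1 — Convert each phasor to rectangular form:
  V1 = 107·(cos(134.7°) + j·sin(134.7°)) = -75.26 + j76.06 V
  V2 = 17.3·(cos(-14.9°) + j·sin(-14.9°)) = 16.72 - j4.448 V
  V3 = 34.5·(cos(-2.0°) + j·sin(-2.0°)) = 34.48 - j1.204 V
  V4 = 37.3·(cos(60.0°) + j·sin(60.0°)) = 18.65 + j32.3 V
Step 2 — Sum components: V_total = -5.416 + j102.7 V.
Step 3 — Convert to polar: |V_total| = 102.8 V, ∠V_total = 93.0°.

V_total = 102.8∠93.0° V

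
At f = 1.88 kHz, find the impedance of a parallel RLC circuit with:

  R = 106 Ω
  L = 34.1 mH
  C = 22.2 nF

Step 1 — Angular frequency: ω = 2π·f = 2π·1880 = 1.181e+04 rad/s.
Step 2 — Component impedances:
  R: Z = R = 106 Ω
  L: Z = jωL = j·1.181e+04·0.0341 = 0 + j402.8 Ω
  C: Z = 1/(jωC) = -j/(ω·C) = 0 - j3813 Ω
Step 3 — Parallel combination: 1/Z_total = 1/R + 1/L + 1/C; Z_total = 100.4 + j23.64 Ω = 103.2∠13.2° Ω.

Z = 100.4 + j23.64 Ω = 103.2∠13.2° Ω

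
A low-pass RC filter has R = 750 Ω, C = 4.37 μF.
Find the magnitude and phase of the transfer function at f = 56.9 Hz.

Step 1 — Angular frequency: ω = 2π·56.9 = 357.5 rad/s.
Step 2 — Transfer function: H(jω) = 1/(1 + jωRC).
Step 3 — Denominator: 1 + jωRC = 1 + j·357.5·750·4.37e-06 = 1 + j1.172.
Step 4 — H = 0.4214 - j0.4938.
Step 5 — Magnitude: |H| = 0.6492 (-3.8 dB); phase: φ = -49.5°.

|H| = 0.6492 (-3.8 dB), φ = -49.5°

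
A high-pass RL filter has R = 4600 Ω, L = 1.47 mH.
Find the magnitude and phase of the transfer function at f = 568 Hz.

Step 1 — Angular frequency: ω = 2π·568 = 3569 rad/s.
Step 2 — Transfer function: H(jω) = jωL/(R + jωL).
Step 3 — Numerator jωL = j·5.246; denominator R + jωL = 4600 + j5.246.
Step 4 — H = 1.301e-06 + j0.00114.
Step 5 — Magnitude: |H| = 0.00114 (-58.9 dB); phase: φ = 89.9°.

|H| = 0.00114 (-58.9 dB), φ = 89.9°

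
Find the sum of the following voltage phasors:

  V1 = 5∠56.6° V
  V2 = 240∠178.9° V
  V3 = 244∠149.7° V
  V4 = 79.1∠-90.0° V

Step 1 — Convert each phasor to rectangular form:
  V1 = 5·(cos(56.6°) + j·sin(56.6°)) = 2.752 + j4.174 V
  V2 = 240·(cos(178.9°) + j·sin(178.9°)) = -240 + j4.607 V
  V3 = 244·(cos(149.7°) + j·sin(149.7°)) = -210.7 + j123.1 V
  V4 = 79.1·(cos(-90.0°) + j·sin(-90.0°)) = 0 - j79.1 V
Step 2 — Sum components: V_total = -447.9 + j52.79 V.
Step 3 — Convert to polar: |V_total| = 451 V, ∠V_total = 173.3°.

V_total = 451∠173.3° V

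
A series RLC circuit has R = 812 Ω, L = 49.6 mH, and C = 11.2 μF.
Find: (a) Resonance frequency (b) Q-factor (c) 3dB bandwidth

Step 1 — Resonance condition Im(Z)=0 gives ω₀ = 1/√(LC).
Step 2 — ω₀ = 1/√(0.0496·1.12e-05) = 1342 rad/s.
Step 3 — f₀ = ω₀/(2π) = 213.5 Hz.
Step 4 — Series Q: Q = ω₀L/R = 1342·0.0496/812 = 0.08196.
Step 5 — 3dB bandwidth: Δω = ω₀/Q = 1.637e+04 rad/s; BW = Δω/(2π) = 2606 Hz.

(a) f₀ = 213.5 Hz  (b) Q = 0.08196  (c) BW = 2606 Hz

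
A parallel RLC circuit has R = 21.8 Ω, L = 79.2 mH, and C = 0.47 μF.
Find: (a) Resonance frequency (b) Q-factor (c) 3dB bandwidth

Step 1 — Resonance: ω₀ = 1/√(LC) = 1/√(0.0792·4.7e-07) = 5183 rad/s.
Step 2 — f₀ = ω₀/(2π) = 824.9 Hz.
Step 3 — Parallel Q: Q = R/(ω₀L) = 21.8/(5183·0.0792) = 0.05311.
Step 4 — Bandwidth: Δω = ω₀/Q = 9.76e+04 rad/s; BW = Δω/(2π) = 1.553e+04 Hz.

(a) f₀ = 824.9 Hz  (b) Q = 0.05311  (c) BW = 1.553e+04 Hz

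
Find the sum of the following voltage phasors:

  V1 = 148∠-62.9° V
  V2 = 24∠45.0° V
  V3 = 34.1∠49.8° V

Step 1 — Convert each phasor to rectangular form:
  V1 = 148·(cos(-62.9°) + j·sin(-62.9°)) = 67.42 - j131.8 V
  V2 = 24·(cos(45.0°) + j·sin(45.0°)) = 16.97 + j16.97 V
  V3 = 34.1·(cos(49.8°) + j·sin(49.8°)) = 22.01 + j26.05 V
Step 2 — Sum components: V_total = 106.4 - j88.74 V.
Step 3 — Convert to polar: |V_total| = 138.5 V, ∠V_total = -39.8°.

V_total = 138.5∠-39.8° V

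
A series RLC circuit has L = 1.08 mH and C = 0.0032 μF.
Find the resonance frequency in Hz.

Step 1 — Resonance condition Im(Z)=0 gives ω₀ = 1/√(LC).
Step 2 — ω₀ = 1/√(0.00108·3.2e-09) = 5.379e+05 rad/s.
Step 3 — f₀ = ω₀/(2π) = 8.561e+04 Hz.

f₀ = 8.561e+04 Hz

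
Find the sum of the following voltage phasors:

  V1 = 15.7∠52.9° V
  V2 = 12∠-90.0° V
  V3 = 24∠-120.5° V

Step 1 — Convert each phasor to rectangular form:
  V1 = 15.7·(cos(52.9°) + j·sin(52.9°)) = 9.47 + j12.52 V
  V2 = 12·(cos(-90.0°) + j·sin(-90.0°)) = 0 - j12 V
  V3 = 24·(cos(-120.5°) + j·sin(-120.5°)) = -12.18 - j20.68 V
Step 2 — Sum components: V_total = -2.711 - j20.16 V.
Step 3 — Convert to polar: |V_total| = 20.34 V, ∠V_total = -97.7°.

V_total = 20.34∠-97.7° V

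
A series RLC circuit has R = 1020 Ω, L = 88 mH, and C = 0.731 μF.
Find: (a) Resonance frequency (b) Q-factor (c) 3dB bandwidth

Step 1 — Resonance: ω₀ = 1/√(LC) = 1/√(0.088·7.31e-07) = 3943 rad/s.
Step 2 — f₀ = ω₀/(2π) = 627.5 Hz.
Step 3 — Series Q: Q = ω₀L/R = 3943·0.088/1020 = 0.3402.
Step 4 — Bandwidth: Δω = ω₀/Q = 1.159e+04 rad/s; BW = Δω/(2π) = 1845 Hz.

(a) f₀ = 627.5 Hz  (b) Q = 0.3402  (c) BW = 1845 Hz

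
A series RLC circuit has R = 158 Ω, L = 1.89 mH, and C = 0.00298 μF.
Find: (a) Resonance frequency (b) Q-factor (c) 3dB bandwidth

Step 1 — Resonance condition Im(Z)=0 gives ω₀ = 1/√(LC).
Step 2 — ω₀ = 1/√(0.00189·2.98e-09) = 4.214e+05 rad/s.
Step 3 — f₀ = ω₀/(2π) = 6.706e+04 Hz.
Step 4 — Series Q: Q = ω₀L/R = 4.214e+05·0.00189/158 = 5.04.
Step 5 — 3dB bandwidth: Δω = ω₀/Q = 8.36e+04 rad/s; BW = Δω/(2π) = 1.331e+04 Hz.

(a) f₀ = 6.706e+04 Hz  (b) Q = 5.04  (c) BW = 1.331e+04 Hz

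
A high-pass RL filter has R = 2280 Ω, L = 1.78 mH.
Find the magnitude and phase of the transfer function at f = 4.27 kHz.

Step 1 — Angular frequency: ω = 2π·4270 = 2.683e+04 rad/s.
Step 2 — Transfer function: H(jω) = jωL/(R + jωL).
Step 3 — Numerator jωL = j·47.76; denominator R + jωL = 2280 + j47.76.
Step 4 — H = 0.0004385 + j0.02094.
Step 5 — Magnitude: |H| = 0.02094 (-33.6 dB); phase: φ = 88.8°.

|H| = 0.02094 (-33.6 dB), φ = 88.8°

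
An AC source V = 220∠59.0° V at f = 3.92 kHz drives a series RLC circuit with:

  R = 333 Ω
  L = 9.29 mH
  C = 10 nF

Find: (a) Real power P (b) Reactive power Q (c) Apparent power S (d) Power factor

Step 1 — Angular frequency: ω = 2π·f = 2π·3920 = 2.463e+04 rad/s.
Step 2 — Component impedances:
  R: Z = R = 333 Ω
  L: Z = jωL = j·2.463e+04·0.00929 = 0 + j228.8 Ω
  C: Z = 1/(jωC) = -j/(ω·C) = 0 - j4060 Ω
Step 3 — Series combination: Z_total = R + L + C = 333 - j3831 Ω = 3846∠-85.0° Ω.
Step 4 — Source phasor: V = 220∠59.0° V = 113.3 + j188.6 V.
Step 5 — Current: I = V / Z = -0.0463 + j0.0336 A = 0.05721∠144.0° A.
Step 6 — Complex power: S = V·I* = 1.09 - j12.54 VA.
Step 7 — Real power: P = Re(S) = 1.09 W.
Step 8 — Reactive power: Q = Im(S) = -12.54 VAR.
Step 9 — Apparent power: |S| = 12.59 VA.
Step 10 — Power factor: PF = P/|S| = 0.08659 (leading).

(a) P = 1.09 W  (b) Q = -12.54 VAR  (c) S = 12.59 VA  (d) PF = 0.08659 (leading)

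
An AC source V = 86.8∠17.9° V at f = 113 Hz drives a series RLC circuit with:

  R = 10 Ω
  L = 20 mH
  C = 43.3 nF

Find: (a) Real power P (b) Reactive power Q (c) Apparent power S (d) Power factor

Step 1 — Angular frequency: ω = 2π·f = 2π·113 = 710 rad/s.
Step 2 — Component impedances:
  R: Z = R = 10 Ω
  L: Z = jωL = j·710·0.02 = 0 + j14.2 Ω
  C: Z = 1/(jωC) = -j/(ω·C) = 0 - j3.253e+04 Ω
Step 3 — Series combination: Z_total = R + L + C = 10 - j3.251e+04 Ω = 3.251e+04∠-90.0° Ω.
Step 4 — Source phasor: V = 86.8∠17.9° V = 82.6 + j26.68 V.
Step 5 — Current: I = V / Z = -0.0008198 + j0.002541 A = 0.00267∠107.9° A.
Step 6 — Complex power: S = V·I* = 7.127e-05 - j0.2317 VA.
Step 7 — Real power: P = Re(S) = 7.127e-05 W.
Step 8 — Reactive power: Q = Im(S) = -0.2317 VAR.
Step 9 — Apparent power: |S| = 0.2317 VA.
Step 10 — Power factor: PF = P/|S| = 0.0003076 (leading).

(a) P = 7.127e-05 W  (b) Q = -0.2317 VAR  (c) S = 0.2317 VA  (d) PF = 0.0003076 (leading)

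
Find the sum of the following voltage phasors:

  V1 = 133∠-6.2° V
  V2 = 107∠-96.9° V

Step 1 — Convert each phasor to rectangular form:
  V1 = 133·(cos(-6.2°) + j·sin(-6.2°)) = 132.2 - j14.36 V
  V2 = 107·(cos(-96.9°) + j·sin(-96.9°)) = -12.85 - j106.2 V
Step 2 — Sum components: V_total = 119.4 - j120.6 V.
Step 3 — Convert to polar: |V_total| = 169.7 V, ∠V_total = -45.3°.

V_total = 169.7∠-45.3° V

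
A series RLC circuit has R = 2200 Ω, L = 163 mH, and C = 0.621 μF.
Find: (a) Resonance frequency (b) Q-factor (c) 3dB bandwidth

Step 1 — Resonance: ω₀ = 1/√(LC) = 1/√(0.163·6.21e-07) = 3143 rad/s.
Step 2 — f₀ = ω₀/(2π) = 500.2 Hz.
Step 3 — Series Q: Q = ω₀L/R = 3143·0.163/2200 = 0.2329.
Step 4 — Bandwidth: Δω = ω₀/Q = 1.35e+04 rad/s; BW = Δω/(2π) = 2148 Hz.

(a) f₀ = 500.2 Hz  (b) Q = 0.2329  (c) BW = 2148 Hz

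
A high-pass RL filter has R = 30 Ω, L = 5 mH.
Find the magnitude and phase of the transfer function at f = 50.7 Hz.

Step 1 — Angular frequency: ω = 2π·50.7 = 318.6 rad/s.
Step 2 — Transfer function: H(jω) = jωL/(R + jωL).
Step 3 — Numerator jωL = j·1.593; denominator R + jωL = 30 + j1.593.
Step 4 — H = 0.002811 + j0.05294.
Step 5 — Magnitude: |H| = 0.05302 (-25.5 dB); phase: φ = 87.0°.

|H| = 0.05302 (-25.5 dB), φ = 87.0°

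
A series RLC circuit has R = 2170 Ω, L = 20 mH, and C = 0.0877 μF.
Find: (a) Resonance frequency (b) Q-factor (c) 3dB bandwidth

Step 1 — Resonance: ω₀ = 1/√(LC) = 1/√(0.02·8.77e-08) = 2.388e+04 rad/s.
Step 2 — f₀ = ω₀/(2π) = 3800 Hz.
Step 3 — Series Q: Q = ω₀L/R = 2.388e+04·0.02/2170 = 0.2201.
Step 4 — Bandwidth: Δω = ω₀/Q = 1.085e+05 rad/s; BW = Δω/(2π) = 1.727e+04 Hz.

(a) f₀ = 3800 Hz  (b) Q = 0.2201  (c) BW = 1.727e+04 Hz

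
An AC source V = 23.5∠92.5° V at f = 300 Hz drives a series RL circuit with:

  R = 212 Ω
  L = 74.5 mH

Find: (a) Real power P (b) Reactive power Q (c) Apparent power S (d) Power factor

Step 1 — Angular frequency: ω = 2π·f = 2π·300 = 1885 rad/s.
Step 2 — Component impedances:
  R: Z = R = 212 Ω
  L: Z = jωL = j·1885·0.0745 = 0 + j140.4 Ω
Step 3 — Series combination: Z_total = R + L = 212 + j140.4 Ω = 254.3∠33.5° Ω.
Step 4 — Source phasor: V = 23.5∠92.5° V = -1.025 + j23.48 V.
Step 5 — Current: I = V / Z = 0.04762 + j0.0792 A = 0.09241∠59.0° A.
Step 6 — Complex power: S = V·I* = 1.811 + j1.199 VA.
Step 7 — Real power: P = Re(S) = 1.811 W.
Step 8 — Reactive power: Q = Im(S) = 1.199 VAR.
Step 9 — Apparent power: |S| = 2.172 VA.
Step 10 — Power factor: PF = P/|S| = 0.8337 (lagging).

(a) P = 1.811 W  (b) Q = 1.199 VAR  (c) S = 2.172 VA  (d) PF = 0.8337 (lagging)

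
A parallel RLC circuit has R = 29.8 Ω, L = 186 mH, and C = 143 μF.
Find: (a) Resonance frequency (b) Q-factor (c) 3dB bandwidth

Step 1 — Resonance: ω₀ = 1/√(LC) = 1/√(0.186·0.000143) = 193.9 rad/s.
Step 2 — f₀ = ω₀/(2π) = 30.86 Hz.
Step 3 — Parallel Q: Q = R/(ω₀L) = 29.8/(193.9·0.186) = 0.8263.
Step 4 — Bandwidth: Δω = ω₀/Q = 234.7 rad/s; BW = Δω/(2π) = 37.35 Hz.

(a) f₀ = 30.86 Hz  (b) Q = 0.8263  (c) BW = 37.35 Hz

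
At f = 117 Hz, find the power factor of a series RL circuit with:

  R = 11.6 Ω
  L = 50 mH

Step 1 — Angular frequency: ω = 2π·f = 2π·117 = 735.1 rad/s.
Step 2 — Component impedances:
  R: Z = R = 11.6 Ω
  L: Z = jωL = j·735.1·0.05 = 0 + j36.76 Ω
Step 3 — Series combination: Z_total = R + L = 11.6 + j36.76 Ω = 38.54∠72.5° Ω.
Step 4 — Power factor: PF = cos(φ) = Re(Z)/|Z| = 11.6/38.54 = 0.301.
Step 5 — Type: Im(Z) = 36.76 ⇒ lagging (phase φ = 72.5°).

PF = 0.301 (lagging, φ = 72.5°)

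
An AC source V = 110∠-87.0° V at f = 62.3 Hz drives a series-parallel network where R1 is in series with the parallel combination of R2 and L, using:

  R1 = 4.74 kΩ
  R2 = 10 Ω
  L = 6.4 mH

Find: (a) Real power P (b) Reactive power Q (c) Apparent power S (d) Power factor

Step 1 — Angular frequency: ω = 2π·f = 2π·62.3 = 391.4 rad/s.
Step 2 — Component impedances:
  R1: Z = R = 4740 Ω
  R2: Z = R = 10 Ω
  L: Z = jωL = j·391.4·0.0064 = 0 + j2.505 Ω
Step 3 — Parallel branch: R2 || L = 1/(1/R2 + 1/L) = 0.5906 + j2.357 Ω.
Step 4 — Series with R1: Z_total = R1 + (R2 || L) = 4741 + j2.357 Ω = 4741∠0.0° Ω.
Step 5 — Source phasor: V = 110∠-87.0° V = 5.757 - j109.8 V.
Step 6 — Current: I = V / Z = 0.001203 - j0.02317 A = 0.0232∠-87.0° A.
Step 7 — Complex power: S = V·I* = 2.552 + j0.001269 VA.
Step 8 — Real power: P = Re(S) = 2.552 W.
Step 9 — Reactive power: Q = Im(S) = 0.001269 VAR.
Step 10 — Apparent power: |S| = 2.552 VA.
Step 11 — Power factor: PF = P/|S| = 1 (lagging).

(a) P = 2.552 W  (b) Q = 0.001269 VAR  (c) S = 2.552 VA  (d) PF = 1 (lagging)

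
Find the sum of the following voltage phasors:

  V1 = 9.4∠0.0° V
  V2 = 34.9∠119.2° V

Step 1 — Convert each phasor to rectangular form:
  V1 = 9.4·(cos(0.0°) + j·sin(0.0°)) = 9.4 V
  V2 = 34.9·(cos(119.2°) + j·sin(119.2°)) = -17.03 + j30.46 V
Step 2 — Sum components: V_total = -7.626 + j30.46 V.
Step 3 — Convert to polar: |V_total| = 31.41 V, ∠V_total = 104.1°.

V_total = 31.41∠104.1° V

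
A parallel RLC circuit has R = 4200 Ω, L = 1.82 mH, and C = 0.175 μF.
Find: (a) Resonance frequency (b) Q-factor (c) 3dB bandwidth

Step 1 — Resonance: ω₀ = 1/√(LC) = 1/√(0.00182·1.75e-07) = 5.603e+04 rad/s.
Step 2 — f₀ = ω₀/(2π) = 8918 Hz.
Step 3 — Parallel Q: Q = R/(ω₀L) = 4200/(5.603e+04·0.00182) = 41.18.
Step 4 — Bandwidth: Δω = ω₀/Q = 1361 rad/s; BW = Δω/(2π) = 216.5 Hz.

(a) f₀ = 8918 Hz  (b) Q = 41.18  (c) BW = 216.5 Hz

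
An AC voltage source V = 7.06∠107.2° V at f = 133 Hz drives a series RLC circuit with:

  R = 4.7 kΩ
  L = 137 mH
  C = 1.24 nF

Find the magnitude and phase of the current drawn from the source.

Step 1 — Angular frequency: ω = 2π·f = 2π·133 = 835.7 rad/s.
Step 2 — Component impedances:
  R: Z = R = 4700 Ω
  L: Z = jωL = j·835.7·0.137 = 0 + j114.5 Ω
  C: Z = 1/(jωC) = -j/(ω·C) = 0 - j9.65e+05 Ω
Step 3 — Series combination: Z_total = R + L + C = 4700 - j9.649e+05 Ω = 9.649e+05∠-89.7° Ω.
Step 4 — Source phasor: V = 7.06∠107.2° V = -2.088 + j6.744 V.
Step 5 — Ohm's law: I = V / Z_total = (-2.088 + j6.744) / (4700 - j9.649e+05) = -7e-06 - j2.129e-06 A.
Step 6 — Convert to polar: |I| = 7.317e-06 A, ∠I = -163.1°.

I = 7.317e-06∠-163.1° A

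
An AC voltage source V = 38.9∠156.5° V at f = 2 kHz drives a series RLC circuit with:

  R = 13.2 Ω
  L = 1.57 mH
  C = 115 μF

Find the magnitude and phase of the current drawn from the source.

Step 1 — Angular frequency: ω = 2π·f = 2π·2000 = 1.257e+04 rad/s.
Step 2 — Component impedances:
  R: Z = R = 13.2 Ω
  L: Z = jωL = j·1.257e+04·0.00157 = 0 + j19.73 Ω
  C: Z = 1/(jωC) = -j/(ω·C) = 0 - j0.692 Ω
Step 3 — Series combination: Z_total = R + L + C = 13.2 + j19.04 Ω = 23.17∠55.3° Ω.
Step 4 — Source phasor: V = 38.9∠156.5° V = -35.67 + j15.51 V.
Step 5 — Ohm's law: I = V / Z_total = (-35.67 + j15.51) / (13.2 + j19.04) = -0.3272 + j1.647 A.
Step 6 — Convert to polar: |I| = 1.679 A, ∠I = 101.2°.

I = 1.679∠101.2° A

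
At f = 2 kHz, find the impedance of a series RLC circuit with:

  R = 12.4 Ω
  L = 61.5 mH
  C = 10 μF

Step 1 — Angular frequency: ω = 2π·f = 2π·2000 = 1.257e+04 rad/s.
Step 2 — Component impedances:
  R: Z = R = 12.4 Ω
  L: Z = jωL = j·1.257e+04·0.0615 = 0 + j772.8 Ω
  C: Z = 1/(jωC) = -j/(ω·C) = 0 - j7.958 Ω
Step 3 — Series combination: Z_total = R + L + C = 12.4 + j764.9 Ω = 765∠89.1° Ω.

Z = 12.4 + j764.9 Ω = 765∠89.1° Ω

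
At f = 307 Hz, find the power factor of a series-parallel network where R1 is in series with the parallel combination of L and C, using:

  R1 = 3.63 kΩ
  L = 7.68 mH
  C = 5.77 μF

Step 1 — Angular frequency: ω = 2π·f = 2π·307 = 1929 rad/s.
Step 2 — Component impedances:
  R1: Z = R = 3630 Ω
  L: Z = jωL = j·1929·0.00768 = 0 + j14.81 Ω
  C: Z = 1/(jωC) = -j/(ω·C) = 0 - j89.85 Ω
Step 3 — Parallel branch: L || C = 1/(1/L + 1/C) = 0 + j17.74 Ω.
Step 4 — Series with R1: Z_total = R1 + (L || C) = 3630 + j17.74 Ω = 3630∠0.3° Ω.
Step 5 — Power factor: PF = cos(φ) = Re(Z)/|Z| = 3630/3630 = 1.
Step 6 — Type: Im(Z) = 17.74 ⇒ lagging (phase φ = 0.3°).

PF = 1 (lagging, φ = 0.3°)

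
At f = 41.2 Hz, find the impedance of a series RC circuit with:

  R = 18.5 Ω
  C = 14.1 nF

Step 1 — Angular frequency: ω = 2π·f = 2π·41.2 = 258.9 rad/s.
Step 2 — Component impedances:
  R: Z = R = 18.5 Ω
  C: Z = 1/(jωC) = -j/(ω·C) = 0 - j2.74e+05 Ω
Step 3 — Series combination: Z_total = R + C = 18.5 - j2.74e+05 Ω = 2.74e+05∠-90.0° Ω.

Z = 18.5 - j2.74e+05 Ω = 2.74e+05∠-90.0° Ω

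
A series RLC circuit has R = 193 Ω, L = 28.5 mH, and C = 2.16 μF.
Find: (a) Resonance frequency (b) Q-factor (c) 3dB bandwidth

Step 1 — Resonance: ω₀ = 1/√(LC) = 1/√(0.0285·2.16e-06) = 4030 rad/s.
Step 2 — f₀ = ω₀/(2π) = 641.5 Hz.
Step 3 — Series Q: Q = ω₀L/R = 4030·0.0285/193 = 0.5952.
Step 4 — Bandwidth: Δω = ω₀/Q = 6772 rad/s; BW = Δω/(2π) = 1078 Hz.

(a) f₀ = 641.5 Hz  (b) Q = 0.5952  (c) BW = 1078 Hz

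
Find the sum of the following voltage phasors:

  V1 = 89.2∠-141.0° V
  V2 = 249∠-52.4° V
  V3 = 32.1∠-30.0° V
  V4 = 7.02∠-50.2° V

Step 1 — Convert each phasor to rectangular form:
  V1 = 89.2·(cos(-141.0°) + j·sin(-141.0°)) = -69.32 - j56.14 V
  V2 = 249·(cos(-52.4°) + j·sin(-52.4°)) = 151.9 - j197.3 V
  V3 = 32.1·(cos(-30.0°) + j·sin(-30.0°)) = 27.8 - j16.05 V
  V4 = 7.02·(cos(-50.2°) + j·sin(-50.2°)) = 4.494 - j5.393 V
Step 2 — Sum components: V_total = 114.9 - j274.9 V.
Step 3 — Convert to polar: |V_total| = 297.9 V, ∠V_total = -67.3°.

V_total = 297.9∠-67.3° V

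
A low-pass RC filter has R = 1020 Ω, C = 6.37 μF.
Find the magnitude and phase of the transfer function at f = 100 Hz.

Step 1 — Angular frequency: ω = 2π·100 = 628.3 rad/s.
Step 2 — Transfer function: H(jω) = 1/(1 + jωRC).
Step 3 — Denominator: 1 + jωRC = 1 + j·628.3·1020·6.37e-06 = 1 + j4.082.
Step 4 — H = 0.0566 - j0.2311.
Step 5 — Magnitude: |H| = 0.2379 (-12.5 dB); phase: φ = -76.2°.

|H| = 0.2379 (-12.5 dB), φ = -76.2°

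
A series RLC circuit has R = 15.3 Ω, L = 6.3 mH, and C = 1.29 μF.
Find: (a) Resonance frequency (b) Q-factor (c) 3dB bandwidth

Step 1 — Resonance condition Im(Z)=0 gives ω₀ = 1/√(LC).
Step 2 — ω₀ = 1/√(0.0063·1.29e-06) = 1.109e+04 rad/s.
Step 3 — f₀ = ω₀/(2π) = 1765 Hz.
Step 4 — Series Q: Q = ω₀L/R = 1.109e+04·0.0063/15.3 = 4.568.
Step 5 — 3dB bandwidth: Δω = ω₀/Q = 2429 rad/s; BW = Δω/(2π) = 386.5 Hz.

(a) f₀ = 1765 Hz  (b) Q = 4.568  (c) BW = 386.5 Hz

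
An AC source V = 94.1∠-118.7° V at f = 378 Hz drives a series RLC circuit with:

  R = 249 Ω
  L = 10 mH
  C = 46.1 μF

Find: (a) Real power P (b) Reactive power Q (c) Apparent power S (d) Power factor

Step 1 — Angular frequency: ω = 2π·f = 2π·378 = 2375 rad/s.
Step 2 — Component impedances:
  R: Z = R = 249 Ω
  L: Z = jωL = j·2375·0.01 = 0 + j23.75 Ω
  C: Z = 1/(jωC) = -j/(ω·C) = 0 - j9.133 Ω
Step 3 — Series combination: Z_total = R + L + C = 249 + j14.62 Ω = 249.4∠3.4° Ω.
Step 4 — Source phasor: V = 94.1∠-118.7° V = -45.19 - j82.54 V.
Step 5 — Current: I = V / Z = -0.2003 - j0.3197 A = 0.3773∠-122.1° A.
Step 6 — Complex power: S = V·I* = 35.44 + j2.08 VA.
Step 7 — Real power: P = Re(S) = 35.44 W.
Step 8 — Reactive power: Q = Im(S) = 2.08 VAR.
Step 9 — Apparent power: |S| = 35.5 VA.
Step 10 — Power factor: PF = P/|S| = 0.9983 (lagging).

(a) P = 35.44 W  (b) Q = 2.08 VAR  (c) S = 35.5 VA  (d) PF = 0.9983 (lagging)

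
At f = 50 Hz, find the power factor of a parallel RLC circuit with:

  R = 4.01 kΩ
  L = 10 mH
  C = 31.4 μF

Step 1 — Angular frequency: ω = 2π·f = 2π·50 = 314.2 rad/s.
Step 2 — Component impedances:
  R: Z = R = 4010 Ω
  L: Z = jωL = j·314.2·0.01 = 0 + j3.142 Ω
  C: Z = 1/(jωC) = -j/(ω·C) = 0 - j101.4 Ω
Step 3 — Parallel combination: 1/Z_total = 1/R + 1/L + 1/C; Z_total = 0.002621 + j3.242 Ω = 3.242∠90.0° Ω.
Step 4 — Power factor: PF = cos(φ) = Re(Z)/|Z| = 0.002621/3.242 = 0.0008085.
Step 5 — Type: Im(Z) = 3.242 ⇒ lagging (phase φ = 90.0°).

PF = 0.0008085 (lagging, φ = 90.0°)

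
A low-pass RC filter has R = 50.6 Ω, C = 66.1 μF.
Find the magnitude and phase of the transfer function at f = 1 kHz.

Step 1 — Angular frequency: ω = 2π·1000 = 6283 rad/s.
Step 2 — Transfer function: H(jω) = 1/(1 + jωRC).
Step 3 — Denominator: 1 + jωRC = 1 + j·6283·50.6·6.61e-05 = 1 + j21.02.
Step 4 — H = 0.002259 - j0.04748.
Step 5 — Magnitude: |H| = 0.04753 (-26.5 dB); phase: φ = -87.3°.

|H| = 0.04753 (-26.5 dB), φ = -87.3°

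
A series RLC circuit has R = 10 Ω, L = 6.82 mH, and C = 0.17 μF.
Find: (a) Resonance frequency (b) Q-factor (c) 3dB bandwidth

Step 1 — Resonance: ω₀ = 1/√(LC) = 1/√(0.00682·1.7e-07) = 2.937e+04 rad/s.
Step 2 — f₀ = ω₀/(2π) = 4674 Hz.
Step 3 — Series Q: Q = ω₀L/R = 2.937e+04·0.00682/10 = 20.03.
Step 4 — Bandwidth: Δω = ω₀/Q = 1466 rad/s; BW = Δω/(2π) = 233.4 Hz.

(a) f₀ = 4674 Hz  (b) Q = 20.03  (c) BW = 233.4 Hz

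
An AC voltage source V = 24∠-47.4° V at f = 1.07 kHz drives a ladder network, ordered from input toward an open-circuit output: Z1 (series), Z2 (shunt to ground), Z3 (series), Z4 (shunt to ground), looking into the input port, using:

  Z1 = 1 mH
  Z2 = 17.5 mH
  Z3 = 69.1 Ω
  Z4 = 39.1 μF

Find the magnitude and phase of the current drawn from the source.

Step 1 — Angular frequency: ω = 2π·f = 2π·1070 = 6723 rad/s.
Step 2 — Component impedances:
  Z1: Z = jωL = j·6723·0.001 = 0 + j6.723 Ω
  Z2: Z = jωL = j·6723·0.0175 = 0 + j117.7 Ω
  Z3: Z = R = 69.1 Ω
  Z4: Z = 1/(jωC) = -j/(ω·C) = 0 - j3.804 Ω
Step 3 — Ladder network (open output): work backward from the far end, alternating series and parallel combinations. Z_in = 53.93 + j35.52 Ω = 64.58∠33.4° Ω.
Step 4 — Source phasor: V = 24∠-47.4° V = 16.25 - j17.67 V.
Step 5 — Ohm's law: I = V / Z_total = (16.25 - j17.67) / (53.93 + j35.52) = 0.05959 - j0.3668 A.
Step 6 — Convert to polar: |I| = 0.3716 A, ∠I = -80.8°.

I = 0.3716∠-80.8° A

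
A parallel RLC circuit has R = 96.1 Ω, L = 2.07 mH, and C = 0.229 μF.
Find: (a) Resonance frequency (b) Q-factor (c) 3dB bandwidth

Step 1 — Resonance: ω₀ = 1/√(LC) = 1/√(0.00207·2.29e-07) = 4.593e+04 rad/s.
Step 2 — f₀ = ω₀/(2π) = 7310 Hz.
Step 3 — Parallel Q: Q = R/(ω₀L) = 96.1/(4.593e+04·0.00207) = 1.011.
Step 4 — Bandwidth: Δω = ω₀/Q = 4.544e+04 rad/s; BW = Δω/(2π) = 7232 Hz.

(a) f₀ = 7310 Hz  (b) Q = 1.011  (c) BW = 7232 Hz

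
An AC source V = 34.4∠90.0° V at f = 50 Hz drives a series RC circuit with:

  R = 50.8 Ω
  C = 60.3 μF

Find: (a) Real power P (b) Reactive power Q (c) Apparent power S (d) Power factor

Step 1 — Angular frequency: ω = 2π·f = 2π·50 = 314.2 rad/s.
Step 2 — Component impedances:
  R: Z = R = 50.8 Ω
  C: Z = 1/(jωC) = -j/(ω·C) = 0 - j52.79 Ω
Step 3 — Series combination: Z_total = R + C = 50.8 - j52.79 Ω = 73.26∠-46.1° Ω.
Step 4 — Source phasor: V = 34.4∠90.0° V = 0 + j34.4 V.
Step 5 — Current: I = V / Z = -0.3383 + j0.3256 A = 0.4696∠136.1° A.
Step 6 — Complex power: S = V·I* = 11.2 - j11.64 VA.
Step 7 — Real power: P = Re(S) = 11.2 W.
Step 8 — Reactive power: Q = Im(S) = -11.64 VAR.
Step 9 — Apparent power: |S| = 16.15 VA.
Step 10 — Power factor: PF = P/|S| = 0.6934 (leading).

(a) P = 11.2 W  (b) Q = -11.64 VAR  (c) S = 16.15 VA  (d) PF = 0.6934 (leading)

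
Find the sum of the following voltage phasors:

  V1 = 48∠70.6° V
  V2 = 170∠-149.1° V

Step 1 — Convert each phasor to rectangular form:
  V1 = 48·(cos(70.6°) + j·sin(70.6°)) = 15.94 + j45.27 V
  V2 = 170·(cos(-149.1°) + j·sin(-149.1°)) = -145.9 - j87.3 V
Step 2 — Sum components: V_total = -129.9 - j42.03 V.
Step 3 — Convert to polar: |V_total| = 136.6 V, ∠V_total = -162.1°.

V_total = 136.6∠-162.1° V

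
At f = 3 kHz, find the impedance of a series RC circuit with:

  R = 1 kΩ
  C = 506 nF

Step 1 — Angular frequency: ω = 2π·f = 2π·3000 = 1.885e+04 rad/s.
Step 2 — Component impedances:
  R: Z = R = 1000 Ω
  C: Z = 1/(jωC) = -j/(ω·C) = 0 - j104.8 Ω
Step 3 — Series combination: Z_total = R + C = 1000 - j104.8 Ω = 1005∠-6.0° Ω.

Z = 1000 - j104.8 Ω = 1005∠-6.0° Ω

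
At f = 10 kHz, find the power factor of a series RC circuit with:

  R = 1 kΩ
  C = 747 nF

Step 1 — Angular frequency: ω = 2π·f = 2π·1e+04 = 6.283e+04 rad/s.
Step 2 — Component impedances:
  R: Z = R = 1000 Ω
  C: Z = 1/(jωC) = -j/(ω·C) = 0 - j21.31 Ω
Step 3 — Series combination: Z_total = R + C = 1000 - j21.31 Ω = 1000∠-1.2° Ω.
Step 4 — Power factor: PF = cos(φ) = Re(Z)/|Z| = 1000/1000.2 = 0.9998.
Step 5 — Type: Im(Z) = -21.31 ⇒ leading (phase φ = -1.2°).

PF = 0.9998 (leading, φ = -1.2°)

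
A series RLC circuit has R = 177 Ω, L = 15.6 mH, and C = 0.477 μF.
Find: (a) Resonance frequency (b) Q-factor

Step 1 — Resonance condition Im(Z)=0 gives ω₀ = 1/√(LC).
Step 2 — ω₀ = 1/√(0.0156·4.77e-07) = 1.159e+04 rad/s.
Step 3 — f₀ = ω₀/(2π) = 1845 Hz.
Step 4 — Series Q: Q = ω₀L/R = 1.159e+04·0.0156/177 = 1.022.

(a) f₀ = 1845 Hz  (b) Q = 1.022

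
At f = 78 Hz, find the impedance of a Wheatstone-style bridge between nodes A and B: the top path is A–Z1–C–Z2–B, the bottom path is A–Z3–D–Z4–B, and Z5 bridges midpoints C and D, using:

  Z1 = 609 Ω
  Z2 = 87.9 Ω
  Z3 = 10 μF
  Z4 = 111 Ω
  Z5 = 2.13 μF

Step 1 — Angular frequency: ω = 2π·f = 2π·78 = 490.1 rad/s.
Step 2 — Component impedances:
  Z1: Z = R = 609 Ω
  Z2: Z = R = 87.9 Ω
  Z3: Z = 1/(jωC) = -j/(ω·C) = 0 - j204 Ω
  Z4: Z = R = 111 Ω
  Z5: Z = 1/(jωC) = -j/(ω·C) = 0 - j958 Ω
Step 3 — Bridge requires nodal analysis (the Z5 bridge couples midpoints C and D, so the two paths cannot be reduced to a simple series/parallel combination). Setting node B to ground and injecting 1 A at node A, the 3-node admittance system at A, C, D solves to V_A = Z_AB = 137.2 - j147.4 Ω = 201.4∠-47.1° Ω.

Z = 137.2 - j147.4 Ω = 201.4∠-47.1° Ω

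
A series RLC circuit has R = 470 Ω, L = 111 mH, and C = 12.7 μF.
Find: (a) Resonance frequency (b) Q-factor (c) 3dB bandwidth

Step 1 — Resonance condition Im(Z)=0 gives ω₀ = 1/√(LC).
Step 2 — ω₀ = 1/√(0.111·1.27e-05) = 842.2 rad/s.
Step 3 — f₀ = ω₀/(2π) = 134 Hz.
Step 4 — Series Q: Q = ω₀L/R = 842.2·0.111/470 = 0.1989.
Step 5 — 3dB bandwidth: Δω = ω₀/Q = 4234 rad/s; BW = Δω/(2π) = 673.9 Hz.

(a) f₀ = 134 Hz  (b) Q = 0.1989  (c) BW = 673.9 Hz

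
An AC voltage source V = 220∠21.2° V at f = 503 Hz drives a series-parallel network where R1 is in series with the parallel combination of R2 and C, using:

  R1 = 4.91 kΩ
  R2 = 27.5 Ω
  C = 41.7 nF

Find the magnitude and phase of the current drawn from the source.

Step 1 — Angular frequency: ω = 2π·f = 2π·503 = 3160 rad/s.
Step 2 — Component impedances:
  R1: Z = R = 4910 Ω
  R2: Z = R = 27.5 Ω
  C: Z = 1/(jωC) = -j/(ω·C) = 0 - j7588 Ω
Step 3 — Parallel branch: R2 || C = 1/(1/R2 + 1/C) = 27.5 - j0.09967 Ω.
Step 4 — Series with R1: Z_total = R1 + (R2 || C) = 4937 - j0.09967 Ω = 4937∠-0.0° Ω.
Step 5 — Source phasor: V = 220∠21.2° V = 205.1 + j79.56 V.
Step 6 — Ohm's law: I = V / Z_total = (205.1 + j79.56) / (4937 - j0.09967) = 0.04154 + j0.01611 A.
Step 7 — Convert to polar: |I| = 0.04456 A, ∠I = 21.2°.

I = 0.04456∠21.2° A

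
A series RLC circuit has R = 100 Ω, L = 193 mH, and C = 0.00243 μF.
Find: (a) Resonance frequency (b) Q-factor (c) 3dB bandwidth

Step 1 — Resonance: ω₀ = 1/√(LC) = 1/√(0.193·2.43e-09) = 4.618e+04 rad/s.
Step 2 — f₀ = ω₀/(2π) = 7349 Hz.
Step 3 — Series Q: Q = ω₀L/R = 4.618e+04·0.193/100 = 89.12.
Step 4 — Bandwidth: Δω = ω₀/Q = 518.1 rad/s; BW = Δω/(2π) = 82.46 Hz.

(a) f₀ = 7349 Hz  (b) Q = 89.12  (c) BW = 82.46 Hz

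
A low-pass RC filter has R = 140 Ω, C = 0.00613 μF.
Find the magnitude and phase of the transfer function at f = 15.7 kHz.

Step 1 — Angular frequency: ω = 2π·1.57e+04 = 9.865e+04 rad/s.
Step 2 — Transfer function: H(jω) = 1/(1 + jωRC).
Step 3 — Denominator: 1 + jωRC = 1 + j·9.865e+04·140·6.13e-09 = 1 + j0.08466.
Step 4 — H = 0.9929 - j0.08406.
Step 5 — Magnitude: |H| = 0.9964 (-0.0 dB); phase: φ = -4.8°.

|H| = 0.9964 (-0.0 dB), φ = -4.8°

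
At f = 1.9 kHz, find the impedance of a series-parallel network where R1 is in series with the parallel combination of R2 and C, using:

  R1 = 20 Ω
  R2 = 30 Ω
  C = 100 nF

Step 1 — Angular frequency: ω = 2π·f = 2π·1900 = 1.194e+04 rad/s.
Step 2 — Component impedances:
  R1: Z = R = 20 Ω
  R2: Z = R = 30 Ω
  C: Z = 1/(jωC) = -j/(ω·C) = 0 - j837.7 Ω
Step 3 — Parallel branch: R2 || C = 1/(1/R2 + 1/C) = 29.96 - j1.073 Ω.
Step 4 — Series with R1: Z_total = R1 + (R2 || C) = 49.96 - j1.073 Ω = 49.97∠-1.2° Ω.

Z = 49.96 - j1.073 Ω = 49.97∠-1.2° Ω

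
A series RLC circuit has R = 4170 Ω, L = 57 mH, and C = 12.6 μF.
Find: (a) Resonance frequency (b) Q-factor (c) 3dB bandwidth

Step 1 — Resonance: ω₀ = 1/√(LC) = 1/√(0.057·1.26e-05) = 1180 rad/s.
Step 2 — f₀ = ω₀/(2π) = 187.8 Hz.
Step 3 — Series Q: Q = ω₀L/R = 1180·0.057/4170 = 0.01613.
Step 4 — Bandwidth: Δω = ω₀/Q = 7.316e+04 rad/s; BW = Δω/(2π) = 1.164e+04 Hz.

(a) f₀ = 187.8 Hz  (b) Q = 0.01613  (c) BW = 1.164e+04 Hz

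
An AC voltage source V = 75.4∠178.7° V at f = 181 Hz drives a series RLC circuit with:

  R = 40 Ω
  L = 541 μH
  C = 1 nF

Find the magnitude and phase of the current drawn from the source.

Step 1 — Angular frequency: ω = 2π·f = 2π·181 = 1137 rad/s.
Step 2 — Component impedances:
  R: Z = R = 40 Ω
  L: Z = jωL = j·1137·0.000541 = 0 + j0.6153 Ω
  C: Z = 1/(jωC) = -j/(ω·C) = 0 - j8.793e+05 Ω
Step 3 — Series combination: Z_total = R + L + C = 40 - j8.793e+05 Ω = 8.793e+05∠-90.0° Ω.
Step 4 — Source phasor: V = 75.4∠178.7° V = -75.38 + j1.711 V.
Step 5 — Ohm's law: I = V / Z_total = (-75.38 + j1.711) / (40 - j8.793e+05) = -1.949e-06 - j8.573e-05 A.
Step 6 — Convert to polar: |I| = 8.575e-05 A, ∠I = -91.3°.

I = 8.575e-05∠-91.3° A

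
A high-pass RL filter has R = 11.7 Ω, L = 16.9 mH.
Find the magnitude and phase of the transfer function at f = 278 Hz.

Step 1 — Angular frequency: ω = 2π·278 = 1747 rad/s.
Step 2 — Transfer function: H(jω) = jωL/(R + jωL).
Step 3 — Numerator jωL = j·29.52; denominator R + jωL = 11.7 + j29.52.
Step 4 — H = 0.8642 + j0.3425.
Step 5 — Magnitude: |H| = 0.9296 (-0.6 dB); phase: φ = 21.6°.

|H| = 0.9296 (-0.6 dB), φ = 21.6°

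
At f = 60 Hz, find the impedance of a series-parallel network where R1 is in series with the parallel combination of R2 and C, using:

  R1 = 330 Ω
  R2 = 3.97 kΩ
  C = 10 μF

Step 1 — Angular frequency: ω = 2π·f = 2π·60 = 377 rad/s.
Step 2 — Component impedances:
  R1: Z = R = 330 Ω
  R2: Z = R = 3970 Ω
  C: Z = 1/(jωC) = -j/(ω·C) = 0 - j265.3 Ω
Step 3 — Parallel branch: R2 || C = 1/(1/R2 + 1/C) = 17.64 - j264.1 Ω.
Step 4 — Series with R1: Z_total = R1 + (R2 || C) = 347.6 - j264.1 Ω = 436.6∠-37.2° Ω.

Z = 347.6 - j264.1 Ω = 436.6∠-37.2° Ω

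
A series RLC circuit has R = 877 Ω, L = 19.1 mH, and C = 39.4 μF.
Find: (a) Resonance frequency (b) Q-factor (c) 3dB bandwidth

Step 1 — Resonance condition Im(Z)=0 gives ω₀ = 1/√(LC).
Step 2 — ω₀ = 1/√(0.0191·3.94e-05) = 1153 rad/s.
Step 3 — f₀ = ω₀/(2π) = 183.5 Hz.
Step 4 — Series Q: Q = ω₀L/R = 1153·0.0191/877 = 0.02511.
Step 5 — 3dB bandwidth: Δω = ω₀/Q = 4.592e+04 rad/s; BW = Δω/(2π) = 7308 Hz.

(a) f₀ = 183.5 Hz  (b) Q = 0.02511  (c) BW = 7308 Hz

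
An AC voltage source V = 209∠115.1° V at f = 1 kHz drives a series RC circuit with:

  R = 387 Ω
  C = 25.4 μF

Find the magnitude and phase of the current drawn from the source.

Step 1 — Angular frequency: ω = 2π·f = 2π·1000 = 6283 rad/s.
Step 2 — Component impedances:
  R: Z = R = 387 Ω
  C: Z = 1/(jωC) = -j/(ω·C) = 0 - j6.266 Ω
Step 3 — Series combination: Z_total = R + C = 387 - j6.266 Ω = 387.1∠-0.9° Ω.
Step 4 — Source phasor: V = 209∠115.1° V = -88.66 + j189.3 V.
Step 5 — Ohm's law: I = V / Z_total = (-88.66 + j189.3) / (387 - j6.266) = -0.2369 + j0.4852 A.
Step 6 — Convert to polar: |I| = 0.54 A, ∠I = 116.0°.

I = 0.54∠116.0° A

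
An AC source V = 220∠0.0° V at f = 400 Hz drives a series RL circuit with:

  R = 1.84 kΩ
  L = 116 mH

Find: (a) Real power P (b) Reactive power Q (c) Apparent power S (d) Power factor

Step 1 — Angular frequency: ω = 2π·f = 2π·400 = 2513 rad/s.
Step 2 — Component impedances:
  R: Z = R = 1840 Ω
  L: Z = jωL = j·2513·0.116 = 0 + j291.5 Ω
Step 3 — Series combination: Z_total = R + L = 1840 + j291.5 Ω = 1863∠9.0° Ω.
Step 4 — Source phasor: V = 220∠0.0° V = 220 V.
Step 5 — Current: I = V / Z = 0.1166 - j0.01848 A = 0.1181∠-9.0° A.
Step 6 — Complex power: S = V·I* = 25.66 + j4.066 VA.
Step 7 — Real power: P = Re(S) = 25.66 W.
Step 8 — Reactive power: Q = Im(S) = 4.066 VAR.
Step 9 — Apparent power: |S| = 25.98 VA.
Step 10 — Power factor: PF = P/|S| = 0.9877 (lagging).

(a) P = 25.66 W  (b) Q = 4.066 VAR  (c) S = 25.98 VA  (d) PF = 0.9877 (lagging)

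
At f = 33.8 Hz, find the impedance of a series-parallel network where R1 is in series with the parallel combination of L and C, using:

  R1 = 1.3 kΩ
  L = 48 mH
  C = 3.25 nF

Step 1 — Angular frequency: ω = 2π·f = 2π·33.8 = 212.4 rad/s.
Step 2 — Component impedances:
  R1: Z = R = 1300 Ω
  L: Z = jωL = j·212.4·0.048 = 0 + j10.19 Ω
  C: Z = 1/(jωC) = -j/(ω·C) = 0 - j1.449e+06 Ω
Step 3 — Parallel branch: L || C = 1/(1/L + 1/C) = 0 + j10.19 Ω.
Step 4 — Series with R1: Z_total = R1 + (L || C) = 1300 + j10.19 Ω = 1300∠0.4° Ω.

Z = 1300 + j10.19 Ω = 1300∠0.4° Ω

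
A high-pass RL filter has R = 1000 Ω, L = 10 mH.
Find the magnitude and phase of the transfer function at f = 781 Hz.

Step 1 — Angular frequency: ω = 2π·781 = 4907 rad/s.
Step 2 — Transfer function: H(jω) = jωL/(R + jωL).
Step 3 — Numerator jωL = j·49.07; denominator R + jωL = 1000 + j49.07.
Step 4 — H = 0.002402 + j0.04895.
Step 5 — Magnitude: |H| = 0.04901 (-26.2 dB); phase: φ = 87.2°.

|H| = 0.04901 (-26.2 dB), φ = 87.2°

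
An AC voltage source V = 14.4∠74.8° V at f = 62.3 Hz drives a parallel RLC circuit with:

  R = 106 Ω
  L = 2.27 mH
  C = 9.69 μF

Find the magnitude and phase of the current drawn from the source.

Step 1 — Angular frequency: ω = 2π·f = 2π·62.3 = 391.4 rad/s.
Step 2 — Component impedances:
  R: Z = R = 106 Ω
  L: Z = jωL = j·391.4·0.00227 = 0 + j0.8886 Ω
  C: Z = 1/(jωC) = -j/(ω·C) = 0 - j263.6 Ω
Step 3 — Parallel combination: 1/Z_total = 1/R + 1/L + 1/C; Z_total = 0.007499 + j0.8915 Ω = 0.8915∠89.5° Ω.
Step 4 — Source phasor: V = 14.4∠74.8° V = 3.776 + j13.9 V.
Step 5 — Ohm's law: I = V / Z_total = (3.776 + j13.9) / (0.007499 + j0.8915) = 15.62 - j4.104 A.
Step 6 — Convert to polar: |I| = 16.15 A, ∠I = -14.7°.

I = 16.15∠-14.7° A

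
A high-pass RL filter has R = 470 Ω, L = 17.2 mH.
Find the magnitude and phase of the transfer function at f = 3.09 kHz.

Step 1 — Angular frequency: ω = 2π·3090 = 1.942e+04 rad/s.
Step 2 — Transfer function: H(jω) = jωL/(R + jωL).
Step 3 — Numerator jωL = j·333.9; denominator R + jωL = 470 + j333.9.
Step 4 — H = 0.3355 + j0.4722.
Step 5 — Magnitude: |H| = 0.5792 (-4.7 dB); phase: φ = 54.6°.

|H| = 0.5792 (-4.7 dB), φ = 54.6°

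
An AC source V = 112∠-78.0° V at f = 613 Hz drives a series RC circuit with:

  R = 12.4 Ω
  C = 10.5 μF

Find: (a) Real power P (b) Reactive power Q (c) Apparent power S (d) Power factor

Step 1 — Angular frequency: ω = 2π·f = 2π·613 = 3852 rad/s.
Step 2 — Component impedances:
  R: Z = R = 12.4 Ω
  C: Z = 1/(jωC) = -j/(ω·C) = 0 - j24.73 Ω
Step 3 — Series combination: Z_total = R + C = 12.4 - j24.73 Ω = 27.66∠-63.4° Ω.
Step 4 — Source phasor: V = 112∠-78.0° V = 23.29 - j109.6 V.
Step 5 — Current: I = V / Z = 3.918 - j1.023 A = 4.049∠-14.6° A.
Step 6 — Complex power: S = V·I* = 203.3 - j405.4 VA.
Step 7 — Real power: P = Re(S) = 203.3 W.
Step 8 — Reactive power: Q = Im(S) = -405.4 VAR.
Step 9 — Apparent power: |S| = 453.5 VA.
Step 10 — Power factor: PF = P/|S| = 0.4483 (leading).

(a) P = 203.3 W  (b) Q = -405.4 VAR  (c) S = 453.5 VA  (d) PF = 0.4483 (leading)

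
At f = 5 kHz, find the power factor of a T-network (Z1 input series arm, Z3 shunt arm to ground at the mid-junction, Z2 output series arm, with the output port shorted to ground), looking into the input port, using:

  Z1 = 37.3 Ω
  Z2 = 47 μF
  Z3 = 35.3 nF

Step 1 — Angular frequency: ω = 2π·f = 2π·5000 = 3.142e+04 rad/s.
Step 2 — Component impedances:
  Z1: Z = R = 37.3 Ω
  Z2: Z = 1/(jωC) = -j/(ω·C) = 0 - j0.6773 Ω
  Z3: Z = 1/(jωC) = -j/(ω·C) = 0 - j901.7 Ω
Step 3 — With the output port shorted to ground, the output series arm Z2 runs from the junction to ground; the shunt arm Z3 also runs from the junction to ground. They appear in parallel: Z3 || Z2 = 0 - j0.6767 Ω.
Step 4 — Series with input arm Z1: Z_in = Z1 + (Z3 || Z2) = 37.3 - j0.6767 Ω = 37.31∠-1.0° Ω.
Step 5 — Power factor: PF = cos(φ) = Re(Z)/|Z| = 37.3/37.306 = 0.9998.
Step 6 — Type: Im(Z) = -0.6767 ⇒ leading (phase φ = -1.0°).

PF = 0.9998 (leading, φ = -1.0°)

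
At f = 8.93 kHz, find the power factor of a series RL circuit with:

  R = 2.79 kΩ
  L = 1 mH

Step 1 — Angular frequency: ω = 2π·f = 2π·8930 = 5.611e+04 rad/s.
Step 2 — Component impedances:
  R: Z = R = 2790 Ω
  L: Z = jωL = j·5.611e+04·0.001 = 0 + j56.11 Ω
Step 3 — Series combination: Z_total = R + L = 2790 + j56.11 Ω = 2791∠1.2° Ω.
Step 4 — Power factor: PF = cos(φ) = Re(Z)/|Z| = 2790/2790.6 = 0.9998.
Step 5 — Type: Im(Z) = 56.11 ⇒ lagging (phase φ = 1.2°).

PF = 0.9998 (lagging, φ = 1.2°)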